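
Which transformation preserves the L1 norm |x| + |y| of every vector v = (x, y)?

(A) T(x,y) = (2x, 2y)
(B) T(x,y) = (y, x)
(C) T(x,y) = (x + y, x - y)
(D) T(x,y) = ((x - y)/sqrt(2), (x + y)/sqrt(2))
B

A transformation preserves a norm if ||T(v)|| = ||v|| for every v; a single vector where the norm changes rules an option out.

(A) T(x,y) = (2x, 2y): v = (1, 0) has norm |1| + |0| = 1, but T(v) = (2, 0) has norm 2 -- not preserved.
(B) T(x,y) = (y, x): preserves the norm -- it only permutes the coordinates and/or flips signs, which leaves |x| + |y| unchanged.
(C) T(x,y) = (x + y, x - y): v = (1, 0) has norm |1| + |0| = 1, but T(v) = (1, 1) has norm 2 -- not preserved.
(D) T(x,y) = ((x - y)/sqrt(2), (x + y)/sqrt(2)): v = (1, 0) has norm |1| + |0| = 1, but T(v) = (sqrt(2)/2, sqrt(2)/2) has norm sqrt(2) -- not preserved.

Therefore the answer is (B).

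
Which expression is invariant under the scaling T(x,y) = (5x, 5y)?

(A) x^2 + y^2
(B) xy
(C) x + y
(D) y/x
D

Under the uniform scaling T(x,y) = (5x, 5y):
Substitute the transformed coordinates into each option and compare with the original:
(A) x^2 + y^2  ->  (5x)^2 + (5y)^2 = 25x^2 + 25y^2   [differs from x^2 + y^2: not invariant]
(B) xy  ->  (5x)(5y) = 25xy   [differs from xy: not invariant]
(C) x + y  ->  (5x) + (5y) = 5x + 5y   [differs from x + y: not invariant]
(D) y/x  ->  (5y)/(5x) = y/x   [equals y/x: invariant]

Only option (D), y/x, is unchanged by the transformation.
The common factor 5 cancels in a ratio of coordinates, while sums, products and sums of squares pick up factors of 5 or 25.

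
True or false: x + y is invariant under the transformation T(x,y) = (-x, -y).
False

Substitute T(x,y) = (-x, -y) into the expression and compare with the original.

Original: x + y
After applying T: (-x) + (-y) = -x - y

This differs from the original x + y (difference: -2x - 2y), so the expression is NOT invariant.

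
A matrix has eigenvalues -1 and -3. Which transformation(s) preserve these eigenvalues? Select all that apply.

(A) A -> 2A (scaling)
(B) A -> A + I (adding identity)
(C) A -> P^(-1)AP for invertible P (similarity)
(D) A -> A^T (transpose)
C and D

Eigenvalues are preserved by:
1. Similarity transformations: A -> P^(-1)AP (same characteristic polynomial)
2. Transpose: A^T has the same eigenvalues as A

Eigenvalues are NOT preserved by:
- Adding identity: eigenvalues become -1+1, -3+1
- Scaling: eigenvalues become -2, -6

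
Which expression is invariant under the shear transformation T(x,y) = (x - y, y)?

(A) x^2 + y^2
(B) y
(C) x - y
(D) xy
B

Under the shear T(x,y) = (x - y, y):
Substitute the transformed coordinates into each option and compare with the original:
(A) x^2 + y^2  ->  (x - y)^2 + (y)^2 = x^2 - 2xy + 2y^2   [differs from x^2 + y^2: not invariant]
(B) y  ->  (y) = y   [equals y: invariant]
(C) x - y  ->  (x - y) - (y) = x - 2y   [differs from x - y: not invariant]
(D) xy  ->  (x - y)(y) = xy - y^2   [differs from xy: not invariant]

Only option (B), y, is unchanged by the transformation.
A horizontal shear moves points parallel to the x-axis, so the y-coordinate (and any function of y alone) is unchanged.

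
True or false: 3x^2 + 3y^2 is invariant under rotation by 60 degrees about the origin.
True

Applying rotation by 60 degrees: x' = x*cos(60 degrees) - y*sin(60 degrees) = x/2 - sqrt(3)y/2, y' = x*sin(60 degrees) + y*cos(60 degrees) = sqrt(3)x/2 + y/2

Substituting into 3x^2 + 3y^2:
3(x/2 - sqrt(3)y/2)^2 + 3(sqrt(3)x/2 + y/2)^2
= 3x^2 + 3y^2

This equals the original expression 3x^2 + 3y^2, so it IS invariant.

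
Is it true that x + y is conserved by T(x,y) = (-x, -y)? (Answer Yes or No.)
No

Substitute T(x,y) = (-x, -y) into the expression and compare with the original.

Original: x + y
After applying T: (-x) + (-y) = -x - y

This differs from the original x + y (difference: -2x - 2y), so the expression is NOT invariant.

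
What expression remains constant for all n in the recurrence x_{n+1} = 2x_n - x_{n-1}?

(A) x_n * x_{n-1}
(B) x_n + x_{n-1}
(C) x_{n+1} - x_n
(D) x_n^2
C

For the recurrence x_{n+1} = 2x_n - x_{n-1}:

If x_{n+1} = 2x_n - x_{n-1}, then:
x_{n+1} - x_n = x_n - x_{n-1}
The first difference is constant throughout the sequence.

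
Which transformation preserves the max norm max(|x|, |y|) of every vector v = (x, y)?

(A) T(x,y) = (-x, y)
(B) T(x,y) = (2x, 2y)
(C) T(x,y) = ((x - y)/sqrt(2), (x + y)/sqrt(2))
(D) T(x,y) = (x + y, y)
A

A transformation preserves a norm if ||T(v)|| = ||v|| for every v; a single vector where the norm changes rules an option out.

(A) T(x,y) = (-x, y): preserves the norm -- it only permutes the coordinates and/or flips signs, which leaves max(|x|, |y|) unchanged.
(B) T(x,y) = (2x, 2y): v = (1, 0) has norm max(|1|, |0|) = 1, but T(v) = (2, 0) has norm 2 -- not preserved.
(C) T(x,y) = ((x - y)/sqrt(2), (x + y)/sqrt(2)): v = (1, 0) has norm max(|1|, |0|) = 1, but T(v) = (sqrt(2)/2, sqrt(2)/2) has norm sqrt(2)/2 -- not preserved.
(D) T(x,y) = (x + y, y): v = (1, 1) has norm max(|1|, |1|) = 1, but T(v) = (2, 1) has norm 2 -- not preserved.

Therefore the answer is (A).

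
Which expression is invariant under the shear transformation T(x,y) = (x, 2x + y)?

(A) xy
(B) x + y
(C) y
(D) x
D

Under the shear T(x,y) = (x, 2x + y):
Substitute the transformed coordinates into each option and compare with the original:
(A) xy  ->  (x)(2x + y) = 2x^2 + xy   [differs from xy: not invariant]
(B) x + y  ->  (x) + (2x + y) = 3x + y   [differs from x + y: not invariant]
(C) y  ->  (2x + y) = 2x + y   [differs from y: not invariant]
(D) x  ->  (x) = x   [equals x: invariant]

Only option (D), x, is unchanged by the transformation.
A vertical shear moves points parallel to the y-axis, so the x-coordinate (and any function of x alone) is unchanged.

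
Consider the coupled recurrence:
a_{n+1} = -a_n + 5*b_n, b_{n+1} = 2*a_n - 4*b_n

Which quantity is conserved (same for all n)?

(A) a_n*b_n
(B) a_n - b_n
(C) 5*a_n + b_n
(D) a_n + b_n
D

Replace a_n by a_{n+1} = -a_n + 5*b_n and b_n by b_{n+1} = 2*a_n - 4*b_n in each option and simplify:
(A) a_n*b_n  ->  (-a_n + 5*b_n)*(2*a_n - 4*b_n) = -2*a_n^2 + 14*a_n*b_n - 20*b_n^2   [not conserved]
(B) a_n - b_n  ->  (-a_n + 5*b_n) - (2*a_n - 4*b_n) = -3*a_n + 9*b_n   [not conserved]
(C) 5*a_n + b_n  ->  5*(-a_n + 5*b_n) + (2*a_n - 4*b_n) = -3*a_n + 21*b_n   [not conserved]
(D) a_n + b_n  ->  (-a_n + 5*b_n) + (2*a_n - 4*b_n) = a_n + b_n   [conserved]

Only (D) a_n + b_n returns to itself after one step, so it is the conserved quantity.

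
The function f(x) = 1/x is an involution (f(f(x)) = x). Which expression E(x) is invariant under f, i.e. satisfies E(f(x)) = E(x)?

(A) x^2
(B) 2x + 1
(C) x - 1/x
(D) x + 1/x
D

Replace x by f(x) = 1/x in each option and simplify. As a quick numerical cross-check, also compare E(4) with E(f(4)) = E(1/4).

(A) x^2  ->  (1/x)^2 = x^(-2); check: E(4) = 16 but E(1/4) = 1/16.   [not invariant]
(B) 2x + 1  ->  2(1/x) + 1 = (x + 2)/x; check: E(4) = 9 but E(1/4) = 3/2.   [not invariant]
(C) x - 1/x  ->  (1/x) - 1/(1/x) = -x + 1/x; check: E(4) = 15/4 but E(1/4) = -15/4.   [not invariant]
(D) x + 1/x  ->  (1/x) + 1/(1/x), which simplifies back to x + 1/x; check: E(4) = 17/4, E(1/4) = 17/4.   [invariant]

Only (D) is unchanged. E is symmetric under swapping x with f(x) = 1/x, which is exactly what an involution does.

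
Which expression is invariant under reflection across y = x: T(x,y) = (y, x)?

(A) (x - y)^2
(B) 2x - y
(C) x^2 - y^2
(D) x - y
A

The map is reflection across y = x: T(x,y) = (y, x).
Substitute the transformed coordinates into each option and compare with the original:
(A) (x - y)^2  ->  ((y) - (x))^2 = x^2 - 2xy + y^2   [equals (x - y)^2: invariant]
(B) 2x - y  ->  2(y) - (x) = -x + 2y   [differs from 2x - y: not invariant]
(C) x^2 - y^2  ->  (y)^2 - (x)^2 = -x^2 + y^2   [differs from x^2 - y^2: not invariant]
(D) x - y  ->  (y) - (x) = -x + y   [differs from x - y: not invariant]

Only option (A), (x - y)^2, is unchanged by the transformation.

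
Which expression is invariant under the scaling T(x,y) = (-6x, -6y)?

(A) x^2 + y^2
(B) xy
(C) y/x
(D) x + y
C

Under the uniform scaling T(x,y) = (-6x, -6y):
Substitute the transformed coordinates into each option and compare with the original:
(A) x^2 + y^2  ->  (-6x)^2 + (-6y)^2 = 36x^2 + 36y^2   [differs from x^2 + y^2: not invariant]
(B) xy  ->  (-6x)(-6y) = 36xy   [differs from xy: not invariant]
(C) y/x  ->  (-6y)/(-6x) = y/x   [equals y/x: invariant]
(D) x + y  ->  (-6x) + (-6y) = -6x - 6y   [differs from x + y: not invariant]

Only option (C), y/x, is unchanged by the transformation.
The common factor -6 cancels in a ratio of coordinates, while sums, products and sums of squares pick up factors of -6 or 36.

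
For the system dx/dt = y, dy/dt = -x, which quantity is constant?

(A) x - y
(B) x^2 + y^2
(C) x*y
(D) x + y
B

A first integral I satisfies dI/dt = 0 along every solution. Differentiate each option and use the equation of motion:
(A) d/dt[x - y] = y - (-x) = x + y, not identically 0
(B) d/dt[x^2 + y^2] = 2x*dx/dt + 2y*dy/dt = 2x*y + 2y*(-x) = 0
(C) d/dt[x*y] = (dx/dt)y + x(dy/dt) = y^2 - x^2, not identically 0
(D) d/dt[x + y] = y + (-x) = y - x, not identically 0

Only (B) has zero time-derivative. So x^2 + y^2 (the squared radius; trajectories are circles) is the conserved quantity.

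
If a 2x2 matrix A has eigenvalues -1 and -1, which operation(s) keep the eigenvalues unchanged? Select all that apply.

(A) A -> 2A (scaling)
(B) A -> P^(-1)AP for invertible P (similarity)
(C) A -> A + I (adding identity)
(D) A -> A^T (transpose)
B and D

Eigenvalues are preserved by:
1. Similarity transformations: A -> P^(-1)AP (same characteristic polynomial)
2. Transpose: A^T has the same eigenvalues as A

Eigenvalues are NOT preserved by:
- Adding identity: eigenvalues become -1+1, -1+1
- Scaling: eigenvalues become -2, -2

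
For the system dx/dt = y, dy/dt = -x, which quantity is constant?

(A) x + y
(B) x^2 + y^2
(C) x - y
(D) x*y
B

A first integral I satisfies dI/dt = 0 along every solution. Differentiate each option and use the equation of motion:
(A) d/dt[x + y] = y + (-x) = y - x, not identically 0
(B) d/dt[x^2 + y^2] = 2x*dx/dt + 2y*dy/dt = 2x*y + 2y*(-x) = 0
(C) d/dt[x - y] = y - (-x) = x + y, not identically 0
(D) d/dt[x*y] = (dx/dt)y + x(dy/dt) = y^2 - x^2, not identically 0

Only (B) has zero time-derivative. So x^2 + y^2 (the squared radius; trajectories are circles) is the conserved quantity.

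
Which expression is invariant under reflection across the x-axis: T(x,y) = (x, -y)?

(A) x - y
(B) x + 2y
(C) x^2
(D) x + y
C

The map is reflection across the x-axis: T(x,y) = (x, -y).
Substitute the transformed coordinates into each option and compare with the original:
(A) x - y  ->  (x) - (-y) = x + y   [differs from x - y: not invariant]
(B) x + 2y  ->  (x) + 2(-y) = x - 2y   [differs from x + 2y: not invariant]
(C) x^2  ->  (x)^2 = x^2   [equals x^2: invariant]
(D) x + y  ->  (x) + (-y) = x - y   [differs from x + y: not invariant]

Only option (C), x^2, is unchanged by the transformation.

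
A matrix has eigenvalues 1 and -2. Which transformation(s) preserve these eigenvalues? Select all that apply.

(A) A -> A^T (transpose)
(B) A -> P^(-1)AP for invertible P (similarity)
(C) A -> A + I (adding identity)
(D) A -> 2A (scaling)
A and B

Eigenvalues are preserved by:
1. Similarity transformations: A -> P^(-1)AP (same characteristic polynomial)
2. Transpose: A^T has the same eigenvalues as A

Eigenvalues are NOT preserved by:
- Adding identity: eigenvalues become 1+1, -2+1
- Scaling: eigenvalues become 2, -4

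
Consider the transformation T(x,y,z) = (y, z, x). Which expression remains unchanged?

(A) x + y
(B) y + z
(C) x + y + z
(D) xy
C

Apply T(x,y,z) = (y, z, x) to each option, i.e. replace (x, y, z) by the transformed coordinates.
Substitute the transformed coordinates into each option and compare with the original:
(A) x + y  ->  (y) + (z) = y + z   [differs from x + y: not invariant]
(B) y + z  ->  (z) + (x) = x + z   [differs from y + z: not invariant]
(C) x + y + z  ->  (y) + (z) + (x) = x + y + z   [equals x + y + z: invariant]
(D) xy  ->  (y)(z) = yz   [differs from xy: not invariant]

Only option (C), x + y + z, is unchanged by the transformation.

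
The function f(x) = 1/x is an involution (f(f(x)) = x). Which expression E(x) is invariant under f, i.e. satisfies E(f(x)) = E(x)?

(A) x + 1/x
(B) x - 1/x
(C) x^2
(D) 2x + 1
A

Replace x by f(x) = 1/x in each option and simplify. As a quick numerical cross-check, also compare E(4) with E(f(4)) = E(1/4).

(A) x + 1/x  ->  (1/x) + 1/(1/x), which simplifies back to x + 1/x; check: E(4) = 17/4, E(1/4) = 17/4.   [invariant]
(B) x - 1/x  ->  (1/x) - 1/(1/x) = -x + 1/x; check: E(4) = 15/4 but E(1/4) = -15/4.   [not invariant]
(C) x^2  ->  (1/x)^2 = x^(-2); check: E(4) = 16 but E(1/4) = 1/16.   [not invariant]
(D) 2x + 1  ->  2(1/x) + 1 = (x + 2)/x; check: E(4) = 9 but E(1/4) = 3/2.   [not invariant]

Only (A) is unchanged. E is symmetric under swapping x with f(x) = 1/x, which is exactly what an involution does.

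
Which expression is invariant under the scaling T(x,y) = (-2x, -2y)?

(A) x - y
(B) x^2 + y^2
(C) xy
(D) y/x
D

Under the uniform scaling T(x,y) = (-2x, -2y):
Substitute the transformed coordinates into each option and compare with the original:
(A) x - y  ->  (-2x) - (-2y) = -2x + 2y   [differs from x - y: not invariant]
(B) x^2 + y^2  ->  (-2x)^2 + (-2y)^2 = 4x^2 + 4y^2   [differs from x^2 + y^2: not invariant]
(C) xy  ->  (-2x)(-2y) = 4xy   [differs from xy: not invariant]
(D) y/x  ->  (-2y)/(-2x) = y/x   [equals y/x: invariant]

Only option (D), y/x, is unchanged by the transformation.
The common factor -2 cancels in a ratio of coordinates, while sums, products and sums of squares pick up factors of -2 or 4.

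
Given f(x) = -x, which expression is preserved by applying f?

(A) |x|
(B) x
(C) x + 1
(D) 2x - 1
A

For f(x) = -x:
Applying f replaces x by -x. Since |-x| = |x|, the absolute value is unchanged by f, whereas x -> -x, 2x - 1 -> -2x - 1 and x + 1 -> -x + 1 all change.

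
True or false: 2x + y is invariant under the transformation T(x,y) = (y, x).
False

Substitute T(x,y) = (y, x) into the expression and compare with the original.

Original: 2x + y
After applying T: 2(y) + (x) = x + 2y

This differs from the original 2x + y (difference: -x + y), so the expression is NOT invariant.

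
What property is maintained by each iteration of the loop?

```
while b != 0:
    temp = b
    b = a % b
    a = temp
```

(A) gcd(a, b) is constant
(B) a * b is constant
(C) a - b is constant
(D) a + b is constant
A

A loop invariant must hold before the first iteration and be re-established by every execution of the body.

(A) gcd(a, b) is constant: One iteration replaces (a, b) by (b, a mod b). Since a mod b = a - q*b for an integer q, any common divisor of a and b divides b and a mod b, and conversely; hence gcd(b, a mod b) = gcd(a, b). For instance (15, 4) -> (4, 3) keeps gcd = 1. At exit b = 0 and a = gcd of the original inputs.

The other options fail:
(B) a * b is constant: e.g. (a, b) = (15, 4) -> (4, 3): the product goes from 60 to 12.
(C) a - b is constant: e.g. (a, b) = (15, 4) -> (4, 3): the difference goes from 11 to 1.
(D) a + b is constant: e.g. (a, b) = (15, 4) -> (4, 3): the sum goes from 19 to 7.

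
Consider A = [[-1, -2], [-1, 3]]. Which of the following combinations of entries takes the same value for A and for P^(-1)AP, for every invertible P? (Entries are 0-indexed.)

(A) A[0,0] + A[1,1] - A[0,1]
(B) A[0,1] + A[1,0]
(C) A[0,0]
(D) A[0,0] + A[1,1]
D

A[0,0] + A[1,1] is the trace of A. By the cyclic property of the trace, tr(P^(-1)AP) = tr(APP^(-1)) = tr(A), so it is the same for every matrix similar to A.

The other combinations are not similarity invariants. For example, take P = [[2, 1], [1, 1]] (det P = 1), so P^(-1) = [[1, -1], [-1, 2]] and
B = P^(-1)AP = [[-5, -5], [6, 7]].
Evaluating each option on A and on B:
(A) A[0,0] + A[1,1] - A[0,1]: 4 for A, 7 for B -> changes
(B) A[0,1] + A[1,0]: -3 for A, 1 for B -> changes
(C) A[0,0]: -1 for A, -5 for B -> changes
(D) A[0,0] + A[1,1]: 2 for A, 2 for B -> unchanged

Only (D) A[0,0] + A[1,1] = 2 survives (and it does so for every P, not just this one), so it is the invariant.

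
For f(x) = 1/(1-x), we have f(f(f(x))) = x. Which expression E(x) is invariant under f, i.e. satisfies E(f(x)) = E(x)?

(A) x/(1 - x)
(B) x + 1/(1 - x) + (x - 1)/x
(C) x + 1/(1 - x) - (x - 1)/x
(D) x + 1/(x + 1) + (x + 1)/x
B

Replace x by f(x) = 1/(1 - x) in each option and simplify. As a quick numerical cross-check, also compare E(5) with E(f(5)) = E(-1/4).

(A) x/(1 - x)  ->  (1/(1 - x))/(1 - (1/(1 - x))) = -1/x; check: E(5) = -5/4 but E(-1/4) = -1/5.   [not invariant]
(B) x + 1/(1 - x) + (x - 1)/x  ->  (1/(1 - x)) + 1/(1 - (1/(1 - x))) + ((1/(1 - x)) - 1)/(1/(1 - x)), which simplifies back to x + 1/(1 - x) + (x - 1)/x; check: E(5) = 111/20, E(-1/4) = 111/20.   [invariant]
(C) x + 1/(1 - x) - (x - 1)/x  ->  (1/(1 - x)) + 1/(1 - (1/(1 - x))) - ((1/(1 - x)) - 1)/(1/(1 - x)) = (x^2(1 - x) - x + (x - 1)^2)/(x(x - 1)); check: E(5) = 79/20 but E(-1/4) = -89/20.   [not invariant]
(D) x + 1/(x + 1) + (x + 1)/x  ->  (1/(1 - x)) + 1/((1/(1 - x)) + 1) + ((1/(1 - x)) + 1)/(1/(1 - x)) = (-x^3 + 6x^2 - 11x + 7)/(x^2 - 3x + 2); check: E(5) = 191/30 but E(-1/4) = -23/12.   [not invariant]

Only (B) is unchanged. Indeed f(f(x)) = 1/(1 - 1/(1-x)) = (1-x)/(-x) = (x-1)/x, so E(x) = x + f(x) + f(f(x)) is the sum over the whole 3-cycle; applying f just permutes the three terms cyclically (x -> f(x) -> f(f(x)) -> x), leaving the sum unchanged.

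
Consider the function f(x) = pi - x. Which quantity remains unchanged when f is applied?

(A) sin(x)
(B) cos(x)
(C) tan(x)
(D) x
A

For f(x) = pi - x:
sin(pi - x) = sin(x), so sine is invariant under this transformation.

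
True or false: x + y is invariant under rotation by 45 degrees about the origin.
False

Applying rotation by 45 degrees: x' = x*cos(45 degrees) - y*sin(45 degrees) = sqrt(2)x/2 - sqrt(2)y/2, y' = x*sin(45 degrees) + y*cos(45 degrees) = sqrt(2)x/2 + sqrt(2)y/2

Substituting into x + y:
(sqrt(2)x/2 - sqrt(2)y/2) + (sqrt(2)x/2 + sqrt(2)y/2)
= sqrt(2)x

This differs from the original expression x + y, so it is NOT invariant.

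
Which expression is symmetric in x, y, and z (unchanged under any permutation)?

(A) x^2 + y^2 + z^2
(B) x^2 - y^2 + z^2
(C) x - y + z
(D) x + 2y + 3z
A

A symmetric expression is unchanged when the variables are permuted; here the transformation to test is the swap (x, y) -> (y, x).
A symmetric expression must survive every permutation; the single swap x <-> y already eliminates the distractors, and the keyed expression is also unchanged by x <-> z and y <-> z (each variable enters it in exactly the same way).
Substitute the transformed coordinates into each option and compare with the original:
(A) x^2 + y^2 + z^2  ->  (y)^2 + (x)^2 + z^2 = x^2 + y^2 + z^2   [equals x^2 + y^2 + z^2: invariant]
(B) x^2 - y^2 + z^2  ->  (y)^2 - (x)^2 + z^2 = -x^2 + y^2 + z^2   [differs from x^2 - y^2 + z^2: not invariant]
(C) x - y + z  ->  (y) - (x) + z = -x + y + z   [differs from x - y + z: not invariant]
(D) x + 2y + 3z  ->  (y) + 2(x) + 3z = 2x + y + 3z   [differs from x + 2y + 3z: not invariant]

Only option (A), x^2 + y^2 + z^2, is unchanged by the transformation.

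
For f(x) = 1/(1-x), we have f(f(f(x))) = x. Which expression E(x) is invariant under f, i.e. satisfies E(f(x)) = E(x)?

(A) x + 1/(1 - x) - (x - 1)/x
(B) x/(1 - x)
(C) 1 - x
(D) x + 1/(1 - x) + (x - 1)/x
D

Replace x by f(x) = 1/(1 - x) in each option and simplify. As a quick numerical cross-check, also compare E(3) with E(f(3)) = E(-1/2).

(A) x + 1/(1 - x) - (x - 1)/x  ->  (1/(1 - x)) + 1/(1 - (1/(1 - x))) - ((1/(1 - x)) - 1)/(1/(1 - x)) = (x^2(1 - x) - x + (x - 1)^2)/(x(x - 1)); check: E(3) = 11/6 but E(-1/2) = -17/6.   [not invariant]
(B) x/(1 - x)  ->  (1/(1 - x))/(1 - (1/(1 - x))) = -1/x; check: E(3) = -3/2 but E(-1/2) = -1/3.   [not invariant]
(C) 1 - x  ->  1 - (1/(1 - x)) = x/(x - 1); check: E(3) = -2 but E(-1/2) = 3/2.   [not invariant]
(D) x + 1/(1 - x) + (x - 1)/x  ->  (1/(1 - x)) + 1/(1 - (1/(1 - x))) + ((1/(1 - x)) - 1)/(1/(1 - x)), which simplifies back to x + 1/(1 - x) + (x - 1)/x; check: E(3) = 19/6, E(-1/2) = 19/6.   [invariant]

Only (D) is unchanged. Indeed f(f(x)) = 1/(1 - 1/(1-x)) = (1-x)/(-x) = (x-1)/x, so E(x) = x + f(x) + f(f(x)) is the sum over the whole 3-cycle; applying f just permutes the three terms cyclically (x -> f(x) -> f(f(x)) -> x), leaving the sum unchanged.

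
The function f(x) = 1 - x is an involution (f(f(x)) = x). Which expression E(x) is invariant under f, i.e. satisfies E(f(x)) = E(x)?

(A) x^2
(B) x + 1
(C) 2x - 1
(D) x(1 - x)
D

Replace x by f(x) = 1 - x in each option and simplify. As a quick numerical cross-check, also compare E(5) with E(f(5)) = E(-4).

(A) x^2  ->  (1 - x)^2 = (x - 1)^2; check: E(5) = 25 but E(-4) = 16.   [not invariant]
(B) x + 1  ->  (1 - x) + 1 = 2 - x; check: E(5) = 6 but E(-4) = -3.   [not invariant]
(C) 2x - 1  ->  2(1 - x) - 1 = 1 - 2x; check: E(5) = 9 but E(-4) = -9.   [not invariant]
(D) x(1 - x)  ->  (1 - x)(1 - (1 - x)), which simplifies back to x(1 - x); check: E(5) = -20, E(-4) = -20.   [invariant]

Only (D) is unchanged. E is symmetric under swapping x with f(x) = 1 - x, which is exactly what an involution does.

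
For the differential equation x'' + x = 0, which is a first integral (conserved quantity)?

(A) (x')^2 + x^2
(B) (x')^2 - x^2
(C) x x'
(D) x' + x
A

A first integral I satisfies dI/dt = 0 along every solution. Differentiate each option and use the equation of motion:
(A) d/dt[(x')^2 + x^2] = 2x'x'' + 2x x' = 2x'(-x) + 2x x' = 0
(B) d/dt[(x')^2 - x^2] = 2x'x'' - 2x x' = -4x x', not identically 0
(C) d/dt[x x'] = (x')^2 + x x'' = (x')^2 - x^2, not identically 0
(D) d/dt[x' + x] = x'' + x' = -x + x', not identically 0

Only (A) has zero time-derivative. So the energy-like quantity (x')^2 + x^2 is the first integral.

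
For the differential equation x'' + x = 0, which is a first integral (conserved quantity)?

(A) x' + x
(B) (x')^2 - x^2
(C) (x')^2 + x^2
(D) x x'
C

A first integral I satisfies dI/dt = 0 along every solution. Differentiate each option and use the equation of motion:
(A) d/dt[x' + x] = x'' + x' = -x + x', not identically 0
(B) d/dt[(x')^2 - x^2] = 2x'x'' - 2x x' = -4x x', not identically 0
(C) d/dt[(x')^2 + x^2] = 2x'x'' + 2x x' = 2x'(-x) + 2x x' = 0
(D) d/dt[x x'] = (x')^2 + x x'' = (x')^2 - x^2, not identically 0

Only (C) has zero time-derivative. So the energy-like quantity (x')^2 + x^2 is the first integral.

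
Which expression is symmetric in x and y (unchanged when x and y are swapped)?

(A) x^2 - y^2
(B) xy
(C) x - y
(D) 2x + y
B

A symmetric expression is unchanged when the variables are permuted; here the transformation to test is the swap (x, y) -> (y, x).
Substitute the transformed coordinates into each option and compare with the original:
(A) x^2 - y^2  ->  (y)^2 - (x)^2 = -x^2 + y^2   [differs from x^2 - y^2: not invariant]
(B) xy  ->  (y)(x) = xy   [equals xy: invariant]
(C) x - y  ->  (y) - (x) = -x + y   [differs from x - y: not invariant]
(D) 2x + y  ->  2(y) + (x) = x + 2y   [differs from 2x + y: not invariant]

Only option (B), xy, is unchanged by the transformation.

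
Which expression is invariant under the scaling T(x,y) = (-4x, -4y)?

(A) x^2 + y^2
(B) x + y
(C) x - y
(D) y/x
D

Under the uniform scaling T(x,y) = (-4x, -4y):
Substitute the transformed coordinates into each option and compare with the original:
(A) x^2 + y^2  ->  (-4x)^2 + (-4y)^2 = 16x^2 + 16y^2   [differs from x^2 + y^2: not invariant]
(B) x + y  ->  (-4x) + (-4y) = -4x - 4y   [differs from x + y: not invariant]
(C) x - y  ->  (-4x) - (-4y) = -4x + 4y   [differs from x - y: not invariant]
(D) y/x  ->  (-4y)/(-4x) = y/x   [equals y/x: invariant]

Only option (D), y/x, is unchanged by the transformation.
The common factor -4 cancels in a ratio of coordinates, while sums, products and sums of squares pick up factors of -4 or 16.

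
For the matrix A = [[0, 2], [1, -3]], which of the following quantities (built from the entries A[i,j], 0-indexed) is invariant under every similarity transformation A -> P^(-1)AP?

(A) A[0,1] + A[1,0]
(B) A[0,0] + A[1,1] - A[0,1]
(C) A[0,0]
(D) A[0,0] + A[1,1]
D

A[0,0] + A[1,1] is the trace of A. By the cyclic property of the trace, tr(P^(-1)AP) = tr(APP^(-1)) = tr(A), so it is the same for every matrix similar to A.

The other combinations are not similarity invariants. For example, take P = [[1, 2], [0, 1]] (det P = 1), so P^(-1) = [[1, -2], [0, 1]] and
B = P^(-1)AP = [[-2, 4], [1, -1]].
Evaluating each option on A and on B:
(A) A[0,1] + A[1,0]: 3 for A, 5 for B -> changes
(B) A[0,0] + A[1,1] - A[0,1]: -5 for A, -7 for B -> changes
(C) A[0,0]: 0 for A, -2 for B -> changes
(D) A[0,0] + A[1,1]: -3 for A, -3 for B -> unchanged

Only (D) A[0,0] + A[1,1] = -3 survives (and it does so for every P, not just this one), so it is the invariant.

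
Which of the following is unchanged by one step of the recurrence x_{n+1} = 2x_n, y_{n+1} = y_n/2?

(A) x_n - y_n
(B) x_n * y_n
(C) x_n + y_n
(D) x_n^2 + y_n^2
B

For the recurrence x_{n+1} = 2x_n, y_{n+1} = y_n/2:

x_{n+1} * y_{n+1} = (2x_n) * (y_n/2) = x_n * y_n
The product is conserved.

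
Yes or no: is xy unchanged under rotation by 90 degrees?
No

Applying rotation by 90 degrees: x' = x*cos(90 degrees) - y*sin(90 degrees) = -y, y' = x*sin(90 degrees) + y*cos(90 degrees) = x

Substituting into xy:
(-y)(x)
= -xy

This differs from the original expression xy, so it is NOT invariant.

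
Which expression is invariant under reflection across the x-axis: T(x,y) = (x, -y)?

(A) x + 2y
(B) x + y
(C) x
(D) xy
C

The map is reflection across the x-axis: T(x,y) = (x, -y).
Substitute the transformed coordinates into each option and compare with the original:
(A) x + 2y  ->  (x) + 2(-y) = x - 2y   [differs from x + 2y: not invariant]
(B) x + y  ->  (x) + (-y) = x - y   [differs from x + y: not invariant]
(C) x  ->  (x) = x   [equals x: invariant]
(D) xy  ->  (x)(-y) = -xy   [differs from xy: not invariant]

Only option (C), x, is unchanged by the transformation.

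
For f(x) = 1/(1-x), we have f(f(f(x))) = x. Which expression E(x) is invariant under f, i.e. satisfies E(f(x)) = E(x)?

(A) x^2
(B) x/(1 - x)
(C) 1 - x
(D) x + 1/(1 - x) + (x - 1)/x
D

Replace x by f(x) = 1/(1 - x) in each option and simplify. As a quick numerical cross-check, also compare E(3) with E(f(3)) = E(-1/2).

(A) x^2  ->  (1/(1 - x))^2 = (x - 1)^(-2); check: E(3) = 9 but E(-1/2) = 1/4.   [not invariant]
(B) x/(1 - x)  ->  (1/(1 - x))/(1 - (1/(1 - x))) = -1/x; check: E(3) = -3/2 but E(-1/2) = -1/3.   [not invariant]
(C) 1 - x  ->  1 - (1/(1 - x)) = x/(x - 1); check: E(3) = -2 but E(-1/2) = 3/2.   [not invariant]
(D) x + 1/(1 - x) + (x - 1)/x  ->  (1/(1 - x)) + 1/(1 - (1/(1 - x))) + ((1/(1 - x)) - 1)/(1/(1 - x)), which simplifies back to x + 1/(1 - x) + (x - 1)/x; check: E(3) = 19/6, E(-1/2) = 19/6.   [invariant]

Only (D) is unchanged. Indeed f(f(x)) = 1/(1 - 1/(1-x)) = (1-x)/(-x) = (x-1)/x, so E(x) = x + f(x) + f(f(x)) is the sum over the whole 3-cycle; applying f just permutes the three terms cyclically (x -> f(x) -> f(f(x)) -> x), leaving the sum unchanged.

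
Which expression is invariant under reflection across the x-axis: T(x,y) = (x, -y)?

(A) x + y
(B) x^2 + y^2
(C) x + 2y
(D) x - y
B

The map is reflection across the x-axis: T(x,y) = (x, -y).
Substitute the transformed coordinates into each option and compare with the original:
(A) x + y  ->  (x) + (-y) = x - y   [differs from x + y: not invariant]
(B) x^2 + y^2  ->  (x)^2 + (-y)^2 = x^2 + y^2   [equals x^2 + y^2: invariant]
(C) x + 2y  ->  (x) + 2(-y) = x - 2y   [differs from x + 2y: not invariant]
(D) x - y  ->  (x) - (-y) = x + y   [differs from x - y: not invariant]

Only option (B), x^2 + y^2, is unchanged by the transformation.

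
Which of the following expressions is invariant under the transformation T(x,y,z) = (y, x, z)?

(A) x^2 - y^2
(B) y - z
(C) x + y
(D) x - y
C

Apply T(x,y,z) = (y, x, z) to each option, i.e. replace (x, y, z) by the transformed coordinates.
Substitute the transformed coordinates into each option and compare with the original:
(A) x^2 - y^2  ->  (y)^2 - (x)^2 = -x^2 + y^2   [differs from x^2 - y^2: not invariant]
(B) y - z  ->  (x) - (z) = x - z   [differs from y - z: not invariant]
(C) x + y  ->  (y) + (x) = x + y   [equals x + y: invariant]
(D) x - y  ->  (y) - (x) = -x + y   [differs from x - y: not invariant]

Only option (C), x + y, is unchanged by the transformation.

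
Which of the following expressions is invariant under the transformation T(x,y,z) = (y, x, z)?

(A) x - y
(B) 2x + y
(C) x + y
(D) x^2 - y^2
C

Apply T(x,y,z) = (y, x, z) to each option, i.e. replace (x, y, z) by the transformed coordinates.
Substitute the transformed coordinates into each option and compare with the original:
(A) x - y  ->  (y) - (x) = -x + y   [differs from x - y: not invariant]
(B) 2x + y  ->  2(y) + (x) = x + 2y   [differs from 2x + y: not invariant]
(C) x + y  ->  (y) + (x) = x + y   [equals x + y: invariant]
(D) x^2 - y^2  ->  (y)^2 - (x)^2 = -x^2 + y^2   [differs from x^2 - y^2: not invariant]

Only option (C), x + y, is unchanged by the transformation.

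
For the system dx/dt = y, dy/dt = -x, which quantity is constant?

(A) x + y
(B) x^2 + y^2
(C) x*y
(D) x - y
B

A first integral I satisfies dI/dt = 0 along every solution. Differentiate each option and use the equation of motion:
(A) d/dt[x + y] = y + (-x) = y - x, not identically 0
(B) d/dt[x^2 + y^2] = 2x*dx/dt + 2y*dy/dt = 2x*y + 2y*(-x) = 0
(C) d/dt[x*y] = (dx/dt)y + x(dy/dt) = y^2 - x^2, not identically 0
(D) d/dt[x - y] = y - (-x) = x + y, not identically 0

Only (B) has zero time-derivative. So x^2 + y^2 (the squared radius; trajectories are circles) is the conserved quantity.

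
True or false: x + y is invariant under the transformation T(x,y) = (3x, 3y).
False

Substitute T(x,y) = (3x, 3y) into the expression and compare with the original.

Original: x + y
After applying T: (3x) + (3y) = 3x + 3y

This differs from the original x + y (difference: 2x + 2y), so the expression is NOT invariant.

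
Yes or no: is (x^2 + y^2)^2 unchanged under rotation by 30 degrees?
Yes

Applying rotation by 30 degrees: x' = x*cos(30 degrees) - y*sin(30 degrees) = sqrt(3)x/2 - y/2, y' = x*sin(30 degrees) + y*cos(30 degrees) = x/2 + sqrt(3)y/2

Substituting into (x^2 + y^2)^2:
((sqrt(3)x/2 - y/2)^2 + (x/2 + sqrt(3)y/2)^2)^2
= x^4 + 2x^2y^2 + y^4 = (x^2 + y^2)^2

This equals the original expression (x^2 + y^2)^2, so it IS invariant.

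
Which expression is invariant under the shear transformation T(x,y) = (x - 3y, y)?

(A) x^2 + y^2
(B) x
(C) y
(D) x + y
C

Under the shear T(x,y) = (x - 3y, y):
Substitute the transformed coordinates into each option and compare with the original:
(A) x^2 + y^2  ->  (x - 3y)^2 + (y)^2 = x^2 - 6xy + 10y^2   [differs from x^2 + y^2: not invariant]
(B) x  ->  (x - 3y) = x - 3y   [differs from x: not invariant]
(C) y  ->  (y) = y   [equals y: invariant]
(D) x + y  ->  (x - 3y) + (y) = x - 2y   [differs from x + y: not invariant]

Only option (C), y, is unchanged by the transformation.
A horizontal shear moves points parallel to the x-axis, so the y-coordinate (and any function of y alone) is unchanged.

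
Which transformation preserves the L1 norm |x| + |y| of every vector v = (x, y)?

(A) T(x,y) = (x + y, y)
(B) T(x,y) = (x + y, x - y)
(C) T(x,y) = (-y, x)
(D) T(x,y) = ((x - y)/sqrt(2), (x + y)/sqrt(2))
C

A transformation preserves a norm if ||T(v)|| = ||v|| for every v; a single vector where the norm changes rules an option out.

(A) T(x,y) = (x + y, y): v = (0, 1) has norm |0| + |1| = 1, but T(v) = (1, 1) has norm 2 -- not preserved.
(B) T(x,y) = (x + y, x - y): v = (1, 0) has norm |1| + |0| = 1, but T(v) = (1, 1) has norm 2 -- not preserved.
(C) T(x,y) = (-y, x): preserves the norm -- it only permutes the coordinates and/or flips signs, which leaves |x| + |y| unchanged.
(D) T(x,y) = ((x - y)/sqrt(2), (x + y)/sqrt(2)): v = (1, 0) has norm |1| + |0| = 1, but T(v) = (sqrt(2)/2, sqrt(2)/2) has norm sqrt(2) -- not preserved.

Therefore the answer is (C).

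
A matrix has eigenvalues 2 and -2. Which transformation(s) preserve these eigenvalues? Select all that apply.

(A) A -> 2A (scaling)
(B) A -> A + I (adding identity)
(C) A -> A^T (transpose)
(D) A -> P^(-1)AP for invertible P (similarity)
C and D

Eigenvalues are preserved by:
1. Similarity transformations: A -> P^(-1)AP (same characteristic polynomial)
2. Transpose: A^T has the same eigenvalues as A

Eigenvalues are NOT preserved by:
- Adding identity: eigenvalues become 2+1, -2+1
- Scaling: eigenvalues become 4, -4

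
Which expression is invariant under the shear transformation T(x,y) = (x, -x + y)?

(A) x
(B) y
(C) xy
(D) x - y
A

Under the shear T(x,y) = (x, -x + y):
Substitute the transformed coordinates into each option and compare with the original:
(A) x  ->  (x) = x   [equals x: invariant]
(B) y  ->  (-x + y) = -x + y   [differs from y: not invariant]
(C) xy  ->  (x)(-x + y) = -x^2 + xy   [differs from xy: not invariant]
(D) x - y  ->  (x) - (-x + y) = 2x - y   [differs from x - y: not invariant]

Only option (A), x, is unchanged by the transformation.
A vertical shear moves points parallel to the y-axis, so the x-coordinate (and any function of x alone) is unchanged.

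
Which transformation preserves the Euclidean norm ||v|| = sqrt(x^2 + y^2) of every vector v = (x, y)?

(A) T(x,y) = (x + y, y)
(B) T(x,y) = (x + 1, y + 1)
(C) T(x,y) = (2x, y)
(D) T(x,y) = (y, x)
D

A transformation preserves a norm if ||T(v)|| = ||v|| for every v; a single vector where the norm changes rules an option out.

(A) T(x,y) = (x + y, y): v = (0, 1) has norm sqrt((0)^2 + (1)^2) = 1, but T(v) = (1, 1) has norm sqrt(2) -- not preserved.
(B) T(x,y) = (x + 1, y + 1): v = (1, 0) has norm sqrt((1)^2 + (0)^2) = 1, but T(v) = (2, 1) has norm sqrt(5) -- not preserved.
(C) T(x,y) = (2x, y): v = (1, 0) has norm sqrt((1)^2 + (0)^2) = 1, but T(v) = (2, 0) has norm 2 -- not preserved.
(D) T(x,y) = (y, x): preserves the norm -- it is an orthogonal map (a rotation/reflection), and (y)^2 + (x)^2 simplifies to x^2 + y^2.

Therefore the answer is (D).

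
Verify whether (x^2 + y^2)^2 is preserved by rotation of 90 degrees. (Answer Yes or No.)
Yes

Applying rotation by 90 degrees: x' = x*cos(90 degrees) - y*sin(90 degrees) = -y, y' = x*sin(90 degrees) + y*cos(90 degrees) = x

Substituting into (x^2 + y^2)^2:
((-y)^2 + (x)^2)^2
= x^4 + 2x^2y^2 + y^4 = (x^2 + y^2)^2

This equals the original expression (x^2 + y^2)^2, so it IS invariant.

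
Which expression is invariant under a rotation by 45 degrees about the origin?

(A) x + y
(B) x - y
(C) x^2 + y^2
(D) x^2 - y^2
C

A rotation by 45 degrees sends (x, y) to (sqrt(2)x/2 - sqrt(2)y/2, sqrt(2)x/2 + sqrt(2)y/2).
Substitute the transformed coordinates into each option and compare with the original:
(A) x + y  ->  (sqrt(2)x/2 - sqrt(2)y/2) + (sqrt(2)x/2 + sqrt(2)y/2) = sqrt(2)x   [differs from x + y: not invariant]
(B) x - y  ->  (sqrt(2)x/2 - sqrt(2)y/2) - (sqrt(2)x/2 + sqrt(2)y/2) = -sqrt(2)y   [differs from x - y: not invariant]
(C) x^2 + y^2  ->  (sqrt(2)x/2 - sqrt(2)y/2)^2 + (sqrt(2)x/2 + sqrt(2)y/2)^2 = x^2 + y^2   [equals x^2 + y^2: invariant]
(D) x^2 - y^2  ->  (sqrt(2)x/2 - sqrt(2)y/2)^2 - (sqrt(2)x/2 + sqrt(2)y/2)^2 = -2xy   [differs from x^2 - y^2: not invariant]

Only option (C), x^2 + y^2, is unchanged by the transformation.
Geometrically, x^2 + y^2 is the squared distance from the origin, which every rotation about the origin preserves.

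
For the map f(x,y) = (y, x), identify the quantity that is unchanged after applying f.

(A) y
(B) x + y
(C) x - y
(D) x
B

For f(x,y) = (y, x):
After applying f: x' = y, y' = x. So x' + y' = y + x = x + y.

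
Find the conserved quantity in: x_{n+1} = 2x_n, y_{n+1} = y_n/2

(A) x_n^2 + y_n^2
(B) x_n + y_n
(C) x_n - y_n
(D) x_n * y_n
D

For the recurrence x_{n+1} = 2x_n, y_{n+1} = y_n/2:

x_{n+1} * y_{n+1} = (2x_n) * (y_n/2) = x_n * y_n
The product is conserved.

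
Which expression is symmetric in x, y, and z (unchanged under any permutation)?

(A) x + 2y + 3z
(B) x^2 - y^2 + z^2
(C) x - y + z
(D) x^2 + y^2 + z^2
D

A symmetric expression is unchanged when the variables are permuted; here the transformation to test is the swap (x, y) -> (y, x).
A symmetric expression must survive every permutation; the single swap x <-> y already eliminates the distractors, and the keyed expression is also unchanged by x <-> z and y <-> z (each variable enters it in exactly the same way).
Substitute the transformed coordinates into each option and compare with the original:
(A) x + 2y + 3z  ->  (y) + 2(x) + 3z = 2x + y + 3z   [differs from x + 2y + 3z: not invariant]
(B) x^2 - y^2 + z^2  ->  (y)^2 - (x)^2 + z^2 = -x^2 + y^2 + z^2   [differs from x^2 - y^2 + z^2: not invariant]
(C) x - y + z  ->  (y) - (x) + z = -x + y + z   [differs from x - y + z: not invariant]
(D) x^2 + y^2 + z^2  ->  (y)^2 + (x)^2 + z^2 = x^2 + y^2 + z^2   [equals x^2 + y^2 + z^2: invariant]

Only option (D), x^2 + y^2 + z^2, is unchanged by the transformation.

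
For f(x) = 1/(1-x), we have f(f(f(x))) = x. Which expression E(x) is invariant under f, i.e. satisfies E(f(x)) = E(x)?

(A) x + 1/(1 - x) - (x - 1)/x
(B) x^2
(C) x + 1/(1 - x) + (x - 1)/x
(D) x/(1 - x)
C

Replace x by f(x) = 1/(1 - x) in each option and simplify. As a quick numerical cross-check, also compare E(5) with E(f(5)) = E(-1/4).

(A) x + 1/(1 - x) - (x - 1)/x  ->  (1/(1 - x)) + 1/(1 - (1/(1 - x))) - ((1/(1 - x)) - 1)/(1/(1 - x)) = (x^2(1 - x) - x + (x - 1)^2)/(x(x - 1)); check: E(5) = 79/20 but E(-1/4) = -89/20.   [not invariant]
(B) x^2  ->  (1/(1 - x))^2 = (x - 1)^(-2); check: E(5) = 25 but E(-1/4) = 1/16.   [not invariant]
(C) x + 1/(1 - x) + (x - 1)/x  ->  (1/(1 - x)) + 1/(1 - (1/(1 - x))) + ((1/(1 - x)) - 1)/(1/(1 - x)), which simplifies back to x + 1/(1 - x) + (x - 1)/x; check: E(5) = 111/20, E(-1/4) = 111/20.   [invariant]
(D) x/(1 - x)  ->  (1/(1 - x))/(1 - (1/(1 - x))) = -1/x; check: E(5) = -5/4 but E(-1/4) = -1/5.   [not invariant]

Only (C) is unchanged. Indeed f(f(x)) = 1/(1 - 1/(1-x)) = (1-x)/(-x) = (x-1)/x, so E(x) = x + f(x) + f(f(x)) is the sum over the whole 3-cycle; applying f just permutes the three terms cyclically (x -> f(x) -> f(f(x)) -> x), leaving the sum unchanged.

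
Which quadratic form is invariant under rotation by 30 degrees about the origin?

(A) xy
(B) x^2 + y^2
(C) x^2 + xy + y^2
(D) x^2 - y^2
B

Rotation by 30 degrees sends (x, y) to (sqrt(3)x/2 - y/2, x/2 + sqrt(3)y/2).
Substitute the transformed coordinates into each option and compare with the original:
(A) xy  ->  (sqrt(3)x/2 - y/2)(x/2 + sqrt(3)y/2) = sqrt(3)x^2/4 + xy/2 - sqrt(3)y^2/4   [differs from xy: not invariant]
(B) x^2 + y^2  ->  (sqrt(3)x/2 - y/2)^2 + (x/2 + sqrt(3)y/2)^2 = x^2 + y^2   [equals x^2 + y^2: invariant]
(C) x^2 + xy + y^2  ->  (sqrt(3)x/2 - y/2)^2 + (sqrt(3)x/2 - y/2)(x/2 + sqrt(3)y/2) + (x/2 + sqrt(3)y/2)^2 = sqrt(3)x^2/4 + x^2 + xy/2 - sqrt(3)y^2/4 + y^2   [differs from x^2 + xy + y^2: not invariant]
(D) x^2 - y^2  ->  (sqrt(3)x/2 - y/2)^2 - (x/2 + sqrt(3)y/2)^2 = x^2/2 - sqrt(3)xy - y^2/2   [differs from x^2 - y^2: not invariant]

Only option (B), x^2 + y^2, is unchanged by the transformation.
x^2 + y^2 is the squared distance from the origin, which rotations preserve.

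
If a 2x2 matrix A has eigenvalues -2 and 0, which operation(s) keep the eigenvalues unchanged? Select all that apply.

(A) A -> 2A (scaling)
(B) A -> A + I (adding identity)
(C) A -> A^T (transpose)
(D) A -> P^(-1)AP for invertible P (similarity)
C and D

Eigenvalues are preserved by:
1. Similarity transformations: A -> P^(-1)AP (same characteristic polynomial)
2. Transpose: A^T has the same eigenvalues as A

Eigenvalues are NOT preserved by:
- Adding identity: eigenvalues become -2+1, 0+1
- Scaling: eigenvalues become -4, 0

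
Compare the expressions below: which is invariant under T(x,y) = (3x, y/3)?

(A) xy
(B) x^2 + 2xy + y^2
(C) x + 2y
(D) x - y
A

An expression E(x,y) is invariant under T if E(T(x,y)) = E(x,y). Here T(x,y) = (3x, y/3).
Substitute the transformed coordinates into each option and compare with the original:
(A) xy  ->  (3x)(y/3) = xy   [equals xy: invariant]
(B) x^2 + 2xy + y^2  ->  (3x)^2 + 2(3x)(y/3) + (y/3)^2 = 9x^2 + 2xy + y^2/9   [differs from x^2 + 2xy + y^2: not invariant]
(C) x + 2y  ->  (3x) + 2(y/3) = 3x + 2y/3   [differs from x + 2y: not invariant]
(D) x - y  ->  (3x) - (y/3) = 3x - y/3   [differs from x - y: not invariant]

Only option (A), xy, is unchanged by the transformation.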